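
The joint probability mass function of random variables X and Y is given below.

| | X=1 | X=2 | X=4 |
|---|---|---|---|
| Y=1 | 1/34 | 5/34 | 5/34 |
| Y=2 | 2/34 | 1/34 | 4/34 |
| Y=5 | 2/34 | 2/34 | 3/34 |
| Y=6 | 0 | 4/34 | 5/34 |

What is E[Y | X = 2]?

P(X = 2) = 6/17.
Σ Y·P over the event = 1·(5/34) + 2·(1/34) + 5·(2/34) + 6·(4/34) = 41/34.
E[Y | X = 2] = (41/34) / (6/17) = 41/12.

41/12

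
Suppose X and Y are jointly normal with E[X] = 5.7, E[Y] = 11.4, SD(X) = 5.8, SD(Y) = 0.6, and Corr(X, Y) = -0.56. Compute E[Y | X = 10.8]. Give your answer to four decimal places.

11.1046

The regression of Y on X has slope ρ·σ_Y/σ_X and passes through (μ_X, μ_Y).
E[Y | X=10.8] = 11.4 + (-0.56)·(0.6/5.8)·(10.8 − (5.7)) = 11.4 + (-0.057931)·(5.1) = 11.1046.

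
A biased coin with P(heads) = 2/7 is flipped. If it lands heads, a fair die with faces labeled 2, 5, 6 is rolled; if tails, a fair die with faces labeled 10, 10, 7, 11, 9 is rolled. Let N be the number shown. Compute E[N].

E[N | heads] = (2+5+6)/3 = 13/3.
E[N | tails] = (10+10+7+11+9)/5 = 47/5.
By the law of total expectation,
E[N] = (2/7)·(13/3) + (5/7)·(47/5) = 167/21.

167/21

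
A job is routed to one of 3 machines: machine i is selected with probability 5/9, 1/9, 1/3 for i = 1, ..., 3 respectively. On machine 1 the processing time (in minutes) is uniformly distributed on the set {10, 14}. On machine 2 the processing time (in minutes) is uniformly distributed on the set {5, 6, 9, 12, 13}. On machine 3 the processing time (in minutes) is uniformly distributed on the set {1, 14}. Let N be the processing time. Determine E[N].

E[N | machine 1] = (10+14)/2 = 12.
E[N | machine 2] = (5+6+9+12+13)/5 = 9.
E[N | machine 3] = (1+14)/2 = 15/2.
By the law of total expectation,
E[N] = (5/9)·(12) + (1/9)·(9) + (1/3)·(15/2) = 61/6.

61/6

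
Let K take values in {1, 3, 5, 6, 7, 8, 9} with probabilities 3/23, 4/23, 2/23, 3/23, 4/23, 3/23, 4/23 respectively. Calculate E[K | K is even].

P(K is even) = 6/23.
Σ over the event: 6·3/23 + 8·3/23 = 42/23.
E[K | K is even] = (42/23) / (6/23) = 7.

7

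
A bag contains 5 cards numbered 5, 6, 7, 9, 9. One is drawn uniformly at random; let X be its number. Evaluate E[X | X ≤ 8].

6

P(X ≤ 8) = 3/5.
Σ over the event: 5·1/5 + 6·1/5 + 7·1/5 = 18/5.
E[X | X ≤ 8] = (18/5) / (3/5) = 6.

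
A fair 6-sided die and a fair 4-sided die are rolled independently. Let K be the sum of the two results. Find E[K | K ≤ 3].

P(K ≤ 3) = 1/8.
Σ over the event: 2·1/24 + 3·1/12 = 1/3.
E[K | K ≤ 3] = (1/3) / (1/8) = 8/3.

8/3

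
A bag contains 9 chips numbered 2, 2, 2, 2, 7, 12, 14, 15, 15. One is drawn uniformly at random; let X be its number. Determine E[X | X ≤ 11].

3

P(X ≤ 11) = 5/9.
Σ over the event: 2·4/9 + 7·1/9 = 5/3.
E[X | X ≤ 11] = (5/3) / (5/9) = 3.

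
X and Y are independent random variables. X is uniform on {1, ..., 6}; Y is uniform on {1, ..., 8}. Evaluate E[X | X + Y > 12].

P(X + Y > 12) = 1/16.
Summing X·P(x,y) over outcomes with X + Y > 12 gives 17/48.
E[X | X + Y > 12] = (17/48) / (1/16) = 17/3.

17/3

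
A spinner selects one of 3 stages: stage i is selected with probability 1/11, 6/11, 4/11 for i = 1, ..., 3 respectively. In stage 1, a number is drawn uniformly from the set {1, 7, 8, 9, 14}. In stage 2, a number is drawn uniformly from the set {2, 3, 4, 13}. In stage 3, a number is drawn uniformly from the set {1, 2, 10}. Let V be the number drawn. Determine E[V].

E[V | stage 1] = (1+7+8+9+14)/5 = 39/5.
E[V | stage 2] = (2+3+4+13)/4 = 11/2.
E[V | stage 3] = (1+2+10)/3 = 13/3.
By the law of total expectation,
E[V] = (1/11)·(39/5) + (6/11)·(11/2) + (4/11)·(13/3) = 872/165.

872/165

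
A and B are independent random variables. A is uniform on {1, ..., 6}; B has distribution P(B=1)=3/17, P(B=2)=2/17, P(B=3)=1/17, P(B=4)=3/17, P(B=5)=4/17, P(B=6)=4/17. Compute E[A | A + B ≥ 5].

83/22

P(A + B ≥ 5) = 44/51.
Summing A·P(x,y) over outcomes with A + B ≥ 5 gives 166/51.
E[A | A + B ≥ 5] = (166/51) / (44/51) = 83/22.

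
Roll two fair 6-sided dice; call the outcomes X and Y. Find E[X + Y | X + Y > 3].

244/33

P(X + Y > 3) = 11/12.
Summing (X+Y)·P(x,y) over outcomes with X + Y > 3 gives 61/9.
E[X + Y | X + Y > 3] = (61/9) / (11/12) = 244/33.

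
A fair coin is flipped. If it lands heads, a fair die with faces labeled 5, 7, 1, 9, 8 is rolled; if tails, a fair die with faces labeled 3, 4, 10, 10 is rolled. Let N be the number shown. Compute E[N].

51/8

E[N | heads] = (5+7+1+9+8)/5 = 6.
E[N | tails] = (3+4+10+10)/4 = 27/4.
E[N] = (1/2)·(6) + (1/2)·(27/4) = 51/8.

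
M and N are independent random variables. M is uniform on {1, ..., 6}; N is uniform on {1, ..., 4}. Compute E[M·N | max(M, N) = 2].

Outcomes with max(M, N) = 2: (1,2), (2,1), (2,2), each with probability 1/24.
E[M·N | max(M, N) = 2] = (2 + 2 + 4) / 3 = 8/3.

8/3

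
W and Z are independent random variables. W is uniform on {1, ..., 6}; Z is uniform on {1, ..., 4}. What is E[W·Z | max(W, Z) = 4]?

Outcomes with max(W, Z) = 4: (1,4), (2,4), (3,4), (4,1), (4,2), (4,3), (4,4), each with probability 1/24.
E[W·Z | max(W, Z) = 4] = (4 + 8 + 12 + 4 + 8 + 12 + 16) / 7 = 64/7.

64/7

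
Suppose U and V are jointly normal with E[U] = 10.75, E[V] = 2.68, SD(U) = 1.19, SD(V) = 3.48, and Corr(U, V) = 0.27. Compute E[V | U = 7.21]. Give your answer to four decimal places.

-0.1151

For a bivariate normal, E[V | U=x] = μ_V + ρ·(σ_V/σ_U)·(x − μ_U).
E[V | U=7.21] = 2.68 + (0.27)·(3.48/1.19)·(7.21 − (10.75)) = 2.68 + (0.78958)·(-3.54) = -0.1151.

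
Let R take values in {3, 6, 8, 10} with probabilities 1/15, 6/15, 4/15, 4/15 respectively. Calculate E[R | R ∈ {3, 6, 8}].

P(R ∈ {3, 6, 8}) = 11/15.
Σ over the event: 3·1/15 + 6·2/5 + 8·4/15 = 71/15.
E[R | R ∈ {3, 6, 8}] = (71/15) / (11/15) = 71/11.

71/11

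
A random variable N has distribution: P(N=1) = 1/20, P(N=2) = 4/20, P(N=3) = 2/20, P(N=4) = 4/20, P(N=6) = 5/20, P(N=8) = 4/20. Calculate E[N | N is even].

86/17

P(N is even) = 17/20.
Σ over the event: 2·1/5 + 4·1/5 + 6·1/4 + 8·1/5 = 43/10.
E[N | N is even] = (43/10) / (17/20) = 86/17.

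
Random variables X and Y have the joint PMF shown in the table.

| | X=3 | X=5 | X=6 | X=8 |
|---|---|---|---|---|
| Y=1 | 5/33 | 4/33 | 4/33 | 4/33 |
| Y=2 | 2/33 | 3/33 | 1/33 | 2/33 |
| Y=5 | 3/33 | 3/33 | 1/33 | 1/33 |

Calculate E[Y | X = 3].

12/5

P(X = 3) = 10/33.
Σ Y·P over the event = 1·(5/33) + 2·(2/33) + 5·(3/33) = 8/11.
E[Y | X = 3] = (8/11) / (10/33) = 12/5.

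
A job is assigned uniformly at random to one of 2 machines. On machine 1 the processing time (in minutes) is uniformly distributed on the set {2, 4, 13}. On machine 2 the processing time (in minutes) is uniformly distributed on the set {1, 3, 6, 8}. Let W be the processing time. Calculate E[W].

E[W | machine 1] = (2+4+13)/3 = 19/3.
E[W | machine 2] = (1+3+6+8)/4 = 9/2.
By the law of total expectation,
E[W] = (1/2)·(19/3) + (1/2)·(9/2) = 65/12.

65/12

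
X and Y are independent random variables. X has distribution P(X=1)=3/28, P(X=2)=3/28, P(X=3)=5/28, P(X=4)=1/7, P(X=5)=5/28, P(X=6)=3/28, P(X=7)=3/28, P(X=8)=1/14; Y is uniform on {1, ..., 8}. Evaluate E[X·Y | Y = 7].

P(Y = 7) = 1/8.
Summing XY·P(x,y) over outcomes with Y = 7 gives 15/4.
E[X·Y | Y = 7] = (15/4) / (1/8) = 30.

30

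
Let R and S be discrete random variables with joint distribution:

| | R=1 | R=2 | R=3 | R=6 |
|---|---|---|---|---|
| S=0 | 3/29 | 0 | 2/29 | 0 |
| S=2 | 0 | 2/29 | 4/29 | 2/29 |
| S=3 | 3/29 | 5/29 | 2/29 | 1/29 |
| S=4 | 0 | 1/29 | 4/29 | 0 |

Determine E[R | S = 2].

P(S = 2) = 8/29.
Σ R·P over the event = 2·(2/29) + 3·(4/29) + 6·(2/29) = 28/29.
E[R | S = 2] = (28/29) / (8/29) = 7/2.

7/2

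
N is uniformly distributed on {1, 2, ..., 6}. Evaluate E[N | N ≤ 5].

Given N ≤ 5, N is equally likely to be any of {1, 2, 3, 4, 5}.
E[N | N ≤ 5] = (1 + 2 + 3 + 4 + 5) / 5 = 3.

3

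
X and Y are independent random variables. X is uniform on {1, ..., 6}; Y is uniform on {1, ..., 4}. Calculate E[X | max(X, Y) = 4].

22/7

Outcomes with max(X, Y) = 4: (1,4), (2,4), (3,4), (4,1), (4,2), (4,3), (4,4), each with probability 1/24.
E[X | max(X, Y) = 4] = (1 + 2 + 3 + 4 + 4 + 4 + 4) / 7 = 22/7.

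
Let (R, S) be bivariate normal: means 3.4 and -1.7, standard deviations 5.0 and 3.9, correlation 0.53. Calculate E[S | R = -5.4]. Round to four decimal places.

E[S | R=x] = μ_S + ρ(σ_S/σ_R)(x − μ_R) for jointly normal variables.
E[S | R=-5.4] = -1.7 + (0.53)·(3.9/5.0)·(-5.4 − (3.4)) = -1.7 + (0.4134)·(-8.8) = -5.3379.

-5.3379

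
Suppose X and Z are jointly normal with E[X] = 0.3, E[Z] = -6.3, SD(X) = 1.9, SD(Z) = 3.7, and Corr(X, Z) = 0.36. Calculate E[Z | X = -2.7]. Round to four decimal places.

-8.4032

For a bivariate normal, E[Z | X=x] = μ_Z + ρ·(σ_Z/σ_X)·(x − μ_X).
E[Z | X=-2.7] = -6.3 + (0.36)·(3.7/1.9)·(-2.7 − (0.3)) = -6.3 + (0.70105)·(-3) = -8.4032.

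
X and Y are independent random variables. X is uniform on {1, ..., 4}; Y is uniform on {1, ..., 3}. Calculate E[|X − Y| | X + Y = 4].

4/3

Outcomes with X + Y = 4: (1,3), (2,2), (3,1), each with probability 1/12.
E[|X − Y| | X + Y = 4] = (2 + 0 + 2) / 3 = 4/3.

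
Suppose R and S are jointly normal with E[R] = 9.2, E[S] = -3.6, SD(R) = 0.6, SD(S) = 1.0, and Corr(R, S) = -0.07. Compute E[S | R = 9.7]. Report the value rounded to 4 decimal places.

E[S | R=x] = μ_S + ρ(σ_S/σ_R)(x − μ_R) for jointly normal variables.
E[S | R=9.7] = -3.6 + (-0.07)·(1.0/0.6)·(9.7 − (9.2)) = -3.6 + (-0.11667)·(0.5) = -3.6583.

-3.6583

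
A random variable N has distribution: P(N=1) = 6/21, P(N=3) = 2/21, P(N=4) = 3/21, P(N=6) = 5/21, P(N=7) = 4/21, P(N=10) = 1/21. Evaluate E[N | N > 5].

34/5

P(N > 5) = 10/21.
Σ over the event: 6·5/21 + 7·4/21 + 10·1/21 = 68/21.
E[N | N > 5] = (68/21) / (10/21) = 34/5.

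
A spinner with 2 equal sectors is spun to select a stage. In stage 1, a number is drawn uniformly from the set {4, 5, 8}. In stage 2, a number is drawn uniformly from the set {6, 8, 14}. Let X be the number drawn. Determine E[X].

15/2

E[X | stage 1] = (4+5+8)/3 = 17/3.
E[X | stage 2] = (6+8+14)/3 = 28/3.
By the law of total expectation,
E[X] = (1/2)·(17/3) + (1/2)·(28/3) = 15/2.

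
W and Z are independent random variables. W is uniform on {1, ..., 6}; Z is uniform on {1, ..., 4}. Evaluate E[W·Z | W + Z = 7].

10

Outcomes with W + Z = 7: (3,4), (4,3), (5,2), (6,1), each with probability 1/24.
E[W·Z | W + Z = 7] = (12 + 12 + 10 + 6) / 4 = 10.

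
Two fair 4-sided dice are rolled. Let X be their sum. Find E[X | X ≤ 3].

8/3

P(X ≤ 3) = 3/16.
Σ over the event: 2·1/16 + 3·1/8 = 1/2.
E[X | X ≤ 3] = (1/2) / (3/16) = 8/3.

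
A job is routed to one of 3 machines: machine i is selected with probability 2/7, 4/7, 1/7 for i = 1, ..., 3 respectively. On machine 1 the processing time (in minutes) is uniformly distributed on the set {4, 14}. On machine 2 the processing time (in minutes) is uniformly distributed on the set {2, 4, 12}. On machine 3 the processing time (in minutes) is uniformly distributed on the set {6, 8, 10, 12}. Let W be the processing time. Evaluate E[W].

51/7

E[W | machine 1] = (4+14)/2 = 9.
E[W | machine 2] = (2+4+12)/3 = 6.
E[W | machine 3] = (6+8+10+12)/4 = 9.
By the law of total expectation,
E[W] = (2/7)·(9) + (4/7)·(6) + (1/7)·(9) = 51/7.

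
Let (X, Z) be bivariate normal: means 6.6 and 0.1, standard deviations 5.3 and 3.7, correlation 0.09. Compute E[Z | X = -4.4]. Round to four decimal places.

E[Z | X=x] = μ_Z + ρ(σ_Z/σ_X)(x − μ_X) for jointly normal variables.
E[Z | X=-4.4] = 0.1 + (0.09)·(3.7/5.3)·(-4.4 − (6.6)) = 0.1 + (0.06283)·(-11) = -0.5911.

-0.5911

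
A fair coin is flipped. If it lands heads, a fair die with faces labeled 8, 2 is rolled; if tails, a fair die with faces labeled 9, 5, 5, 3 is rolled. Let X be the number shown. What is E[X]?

21/4

E[X | heads] = (8+2)/2 = 5.
E[X | tails] = (9+5+5+3)/4 = 11/2.
By the law of total expectation,
E[X] = (1/2)·(5) + (1/2)·(11/2) = 21/4.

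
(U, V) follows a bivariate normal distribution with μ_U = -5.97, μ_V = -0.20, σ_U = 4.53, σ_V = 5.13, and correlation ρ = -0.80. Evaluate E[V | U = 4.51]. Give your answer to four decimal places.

The regression of V on U has slope ρ·σ_V/σ_U and passes through (μ_U, μ_V).
E[V | U=4.51] = -0.20 + (-0.80)·(5.13/4.53)·(4.51 − (-5.97)) = -0.20 + (-0.90596)·(10.48) = -9.6945.

-9.6945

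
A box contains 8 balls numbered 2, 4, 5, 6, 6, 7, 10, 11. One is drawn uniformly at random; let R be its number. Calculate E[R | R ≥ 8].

P(R ≥ 8) = 1/4.
Σ over the event: 10·1/8 + 11·1/8 = 21/8.
E[R | R ≥ 8] = (21/8) / (1/4) = 21/2.

21/2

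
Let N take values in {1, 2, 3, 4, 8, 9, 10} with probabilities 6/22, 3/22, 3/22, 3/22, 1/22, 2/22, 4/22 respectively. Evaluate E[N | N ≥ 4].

P(N ≥ 4) = 5/11.
Σ over the event: 4·3/22 + 8·1/22 + 9·1/11 + 10·2/11 = 39/11.
E[N | N ≥ 4] = (39/11) / (5/11) = 39/5.

39/5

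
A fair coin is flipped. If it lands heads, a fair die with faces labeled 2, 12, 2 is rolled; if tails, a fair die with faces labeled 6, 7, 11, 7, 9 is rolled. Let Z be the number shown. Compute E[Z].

20/3

E[Z | heads] = (2+12+2)/3 = 16/3.
E[Z | tails] = (6+7+11+7+9)/5 = 8.
E[Z] = (1/2)·(16/3) + (1/2)·(8) = 20/3.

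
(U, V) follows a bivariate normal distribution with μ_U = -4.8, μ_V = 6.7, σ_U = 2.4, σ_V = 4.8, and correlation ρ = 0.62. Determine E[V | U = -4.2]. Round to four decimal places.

7.4440

The regression of V on U has slope ρ·σ_V/σ_U and passes through (μ_U, μ_V).
E[V | U=-4.2] = 6.7 + (0.62)·(4.8/2.4)·(-4.2 − (-4.8)) = 6.7 + (1.24)·(0.6) = 7.4440.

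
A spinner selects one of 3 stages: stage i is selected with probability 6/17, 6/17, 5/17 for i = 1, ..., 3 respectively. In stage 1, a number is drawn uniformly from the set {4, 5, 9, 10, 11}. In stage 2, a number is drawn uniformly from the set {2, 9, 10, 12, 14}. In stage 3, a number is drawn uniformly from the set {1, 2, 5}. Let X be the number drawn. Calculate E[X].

E[X | stage 1] = (4+5+9+10+11)/5 = 39/5.
E[X | stage 2] = (2+9+10+12+14)/5 = 47/5.
E[X | stage 3] = (1+2+5)/3 = 8/3.
E[X] = (6/17)·(39/5) + (6/17)·(47/5) + (5/17)·(8/3) = 1748/255.

1748/255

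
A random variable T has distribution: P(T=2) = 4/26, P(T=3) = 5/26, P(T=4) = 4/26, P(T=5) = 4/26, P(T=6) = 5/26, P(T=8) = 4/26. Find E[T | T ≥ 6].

P(T ≥ 6) = 9/26.
Σ over the event: 6·5/26 + 8·2/13 = 31/13.
E[T | T ≥ 6] = (31/13) / (9/26) = 62/9.

62/9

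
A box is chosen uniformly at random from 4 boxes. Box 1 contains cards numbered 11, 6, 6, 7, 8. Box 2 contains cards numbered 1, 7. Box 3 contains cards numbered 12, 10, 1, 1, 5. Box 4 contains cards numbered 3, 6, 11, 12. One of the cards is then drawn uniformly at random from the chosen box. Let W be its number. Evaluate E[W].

E[W | box 1] = (11+6+6+7+8)/5 = 38/5.
E[W | box 2] = (1+7)/2 = 4.
E[W | box 3] = (12+10+1+1+5)/5 = 29/5.
E[W | box 4] = (3+6+11+12)/4 = 8.
By the law of total expectation,
E[W] = (1/4)·(38/5) + (1/4)·(4) + (1/4)·(29/5) + (1/4)·(8) = 127/20.

127/20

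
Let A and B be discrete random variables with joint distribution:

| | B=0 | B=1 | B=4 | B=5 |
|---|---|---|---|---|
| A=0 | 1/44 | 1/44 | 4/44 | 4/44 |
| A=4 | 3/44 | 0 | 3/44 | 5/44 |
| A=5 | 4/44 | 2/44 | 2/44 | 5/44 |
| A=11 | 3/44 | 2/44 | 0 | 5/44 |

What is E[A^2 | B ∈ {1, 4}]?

195/7

P(B ∈ {1, 4}) = 7/22.
Summing A^2·P(A=x,B=y) over the conditioning event gives 195/22.
E[A^2 | B ∈ {1, 4}] = (195/22) / (7/22) = 195/7.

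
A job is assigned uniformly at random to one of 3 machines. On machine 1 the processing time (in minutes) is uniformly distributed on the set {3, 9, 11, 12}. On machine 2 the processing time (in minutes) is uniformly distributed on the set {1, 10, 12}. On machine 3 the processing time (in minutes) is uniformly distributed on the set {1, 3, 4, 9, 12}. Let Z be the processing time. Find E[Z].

1333/180

E[Z | machine 1] = (3+9+11+12)/4 = 35/4.
E[Z | machine 2] = (1+10+12)/3 = 23/3.
E[Z | machine 3] = (1+3+4+9+12)/5 = 29/5.
E[Z] = (1/3)·(35/4) + (1/3)·(23/3) + (1/3)·(29/5) = 1333/180.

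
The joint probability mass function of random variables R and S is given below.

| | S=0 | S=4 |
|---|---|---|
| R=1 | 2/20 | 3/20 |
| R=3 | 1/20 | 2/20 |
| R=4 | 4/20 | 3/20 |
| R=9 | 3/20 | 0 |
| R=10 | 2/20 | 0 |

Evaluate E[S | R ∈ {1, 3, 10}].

P(R ∈ {1, 3, 10}) = 1/2.
Σ S·P over the event = 0·(2/20) + 4·(3/20) + 0·(1/20) + 4·(2/20) + 0·(2/20) = 1.
E[S | R ∈ {1, 3, 10}] = (1) / (1/2) = 2.

2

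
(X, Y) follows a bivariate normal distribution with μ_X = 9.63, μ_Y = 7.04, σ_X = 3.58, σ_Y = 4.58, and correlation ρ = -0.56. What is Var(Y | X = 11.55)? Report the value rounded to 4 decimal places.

14.3982

Var(Y | X=x) = (1 − ρ²)·σ_Y².
Var(Y | X=11.55) = (4.58)²·(1 − (-0.56)²) = 20.9764·0.6864 = 14.3982.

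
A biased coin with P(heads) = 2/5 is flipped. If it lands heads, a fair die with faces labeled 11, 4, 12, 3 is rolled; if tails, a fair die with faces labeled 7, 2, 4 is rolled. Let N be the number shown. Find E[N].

E[N | heads] = (11+4+12+3)/4 = 15/2.
E[N | tails] = (7+2+4)/3 = 13/3.
By the law of total expectation,
E[N] = (2/5)·(15/2) + (3/5)·(13/3) = 28/5.

28/5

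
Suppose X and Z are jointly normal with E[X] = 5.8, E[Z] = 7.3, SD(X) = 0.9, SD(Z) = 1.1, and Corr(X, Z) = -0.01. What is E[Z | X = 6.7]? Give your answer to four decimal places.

For a bivariate normal, E[Z | X=x] = μ_Z + ρ·(σ_Z/σ_X)·(x − μ_X).
E[Z | X=6.7] = 7.3 + (-0.01)·(1.1/0.9)·(6.7 − (5.8)) = 7.3 + (-0.012222)·(0.9) = 7.2890.

7.2890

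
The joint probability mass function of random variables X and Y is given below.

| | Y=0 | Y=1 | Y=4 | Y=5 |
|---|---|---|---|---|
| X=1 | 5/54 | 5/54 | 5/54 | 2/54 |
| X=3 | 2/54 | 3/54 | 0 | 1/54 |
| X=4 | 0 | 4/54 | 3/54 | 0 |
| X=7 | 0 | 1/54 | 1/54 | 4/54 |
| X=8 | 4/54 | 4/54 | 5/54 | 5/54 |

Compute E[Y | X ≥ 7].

P(X ≥ 7) = 4/9.
Σ Y·P over the event = 1·(1/54) + 4·(1/54) + 5·(4/54) + 0·(4/54) + 1·(4/54) + 4·(5/54) + 5·(5/54) = 37/27.
E[Y | X ≥ 7] = (37/27) / (4/9) = 37/12.

37/12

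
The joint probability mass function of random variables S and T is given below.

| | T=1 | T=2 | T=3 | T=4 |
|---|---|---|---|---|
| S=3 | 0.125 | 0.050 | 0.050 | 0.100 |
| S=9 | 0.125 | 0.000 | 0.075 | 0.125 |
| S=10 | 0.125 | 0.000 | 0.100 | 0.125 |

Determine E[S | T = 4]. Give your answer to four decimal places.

P(T = 4) = 0.350.
Σ S·P over the event = 3·(0.100) + 9·(0.125) + 10·(0.125) = 2.675.
E[S | T = 4] = (2.675) / (0.350) = 7.6429.

7.6429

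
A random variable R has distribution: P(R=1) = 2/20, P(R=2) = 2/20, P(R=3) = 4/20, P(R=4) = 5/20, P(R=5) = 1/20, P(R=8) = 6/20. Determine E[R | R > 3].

73/12

P(R > 3) = 3/5.
Σ over the event: 4·1/4 + 5·1/20 + 8·3/10 = 73/20.
E[R | R > 3] = (73/20) / (3/5) = 73/12.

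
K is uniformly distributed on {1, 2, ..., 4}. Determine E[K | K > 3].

Given K > 3, K is equally likely to be any of {4}.
E[K | K > 3] = (4) / 1 = 4.

4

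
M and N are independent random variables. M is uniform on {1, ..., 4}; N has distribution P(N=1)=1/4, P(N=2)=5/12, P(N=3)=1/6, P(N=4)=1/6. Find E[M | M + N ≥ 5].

P(M + N ≥ 5) = 9/16.
Summing M·P(x,y) over outcomes with M + N ≥ 5 gives 85/48.
E[M | M + N ≥ 5] = (85/48) / (9/16) = 85/27.

85/27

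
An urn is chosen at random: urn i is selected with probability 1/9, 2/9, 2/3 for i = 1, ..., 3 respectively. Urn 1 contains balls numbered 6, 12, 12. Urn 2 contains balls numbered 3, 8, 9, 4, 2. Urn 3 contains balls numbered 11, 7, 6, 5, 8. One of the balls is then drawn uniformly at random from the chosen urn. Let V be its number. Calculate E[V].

36/5

E[V | urn 1] = (6+12+12)/3 = 10.
E[V | urn 2] = (3+8+9+4+2)/5 = 26/5.
E[V | urn 3] = (11+7+6+5+8)/5 = 37/5.
E[V] = (1/9)·(10) + (2/9)·(26/5) + (2/3)·(37/5) = 36/5.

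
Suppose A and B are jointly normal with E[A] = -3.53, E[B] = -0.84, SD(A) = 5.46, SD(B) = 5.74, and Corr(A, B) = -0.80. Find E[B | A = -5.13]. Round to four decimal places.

E[B | A=x] = μ_B + ρ(σ_B/σ_A)(x − μ_A) for jointly normal variables.
E[B | A=-5.13] = -0.84 + (-0.80)·(5.74/5.46)·(-5.13 − (-3.53)) = -0.84 + (-0.84103)·(-1.6) = 0.5056.

0.5056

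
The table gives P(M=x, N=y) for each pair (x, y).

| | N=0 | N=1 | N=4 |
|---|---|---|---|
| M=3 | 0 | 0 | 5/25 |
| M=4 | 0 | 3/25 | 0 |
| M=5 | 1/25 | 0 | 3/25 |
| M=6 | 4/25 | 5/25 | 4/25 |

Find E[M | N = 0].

P(N = 0) = 1/5.
Σ M·P over the event = 5·(1/25) + 6·(4/25) = 29/25.
E[M | N = 0] = (29/25) / (1/5) = 29/5.

29/5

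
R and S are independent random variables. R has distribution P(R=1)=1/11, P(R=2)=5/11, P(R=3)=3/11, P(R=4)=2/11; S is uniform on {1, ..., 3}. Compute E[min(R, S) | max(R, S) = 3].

29/15

P(max(R, S) = 3) = 5/11.
Summing min(R,S)·P(x,y) over outcomes with max(R, S) = 3 gives 29/33.
E[min(R, S) | max(R, S) = 3] = (29/33) / (5/11) = 29/15.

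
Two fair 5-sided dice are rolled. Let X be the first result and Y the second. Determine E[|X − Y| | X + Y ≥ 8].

1

Outcomes with X + Y ≥ 8: (3,5), (4,4), (4,5), (5,3), (5,4), (5,5), each with probability 1/25.
E[|X − Y| | X + Y ≥ 8] = (2 + 0 + 1 + 2 + 1 + 0) / 6 = 1.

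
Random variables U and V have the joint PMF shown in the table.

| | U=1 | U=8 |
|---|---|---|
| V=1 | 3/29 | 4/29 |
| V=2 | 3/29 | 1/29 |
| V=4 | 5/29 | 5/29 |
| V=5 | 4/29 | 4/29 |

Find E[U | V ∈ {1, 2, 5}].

82/19

P(V ∈ {1, 2, 5}) = 19/29.
Σ U·P over the event = 1·(3/29) + 1·(3/29) + 1·(4/29) + 8·(4/29) + 8·(1/29) + 8·(4/29) = 82/29.
E[U | V ∈ {1, 2, 5}] = (82/29) / (19/29) = 82/19.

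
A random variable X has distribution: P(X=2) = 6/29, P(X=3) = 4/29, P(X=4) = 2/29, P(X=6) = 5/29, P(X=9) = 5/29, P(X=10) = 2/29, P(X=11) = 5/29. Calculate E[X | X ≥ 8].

10

P(X ≥ 8) = 12/29.
Σ over the event: 9·5/29 + 10·2/29 + 11·5/29 = 120/29.
E[X | X ≥ 8] = (120/29) / (12/29) = 10.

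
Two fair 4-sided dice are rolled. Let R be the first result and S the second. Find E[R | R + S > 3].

36/13

P(R + S > 3) = 13/16.
Summing R·P(x,y) over outcomes with R + S > 3 gives 9/4.
E[R | R + S > 3] = (9/4) / (13/16) = 36/13.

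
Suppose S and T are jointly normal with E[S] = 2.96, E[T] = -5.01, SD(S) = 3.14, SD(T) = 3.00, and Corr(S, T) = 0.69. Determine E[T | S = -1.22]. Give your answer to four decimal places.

-7.7656

E[T | S=x] = μ_T + ρ(σ_T/σ_S)(x − μ_S) for jointly normal variables.
E[T | S=-1.22] = -5.01 + (0.69)·(3.00/3.14)·(-1.22 − (2.96)) = -5.01 + (0.65924)·(-4.18) = -7.7656.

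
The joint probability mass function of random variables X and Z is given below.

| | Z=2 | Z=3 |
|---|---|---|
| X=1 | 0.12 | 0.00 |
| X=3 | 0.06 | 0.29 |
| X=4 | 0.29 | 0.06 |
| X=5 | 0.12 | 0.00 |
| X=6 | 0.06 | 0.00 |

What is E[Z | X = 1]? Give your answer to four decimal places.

P(X = 1) = 0.12.
Σ Z·P over the event = 2·(0.12) = 0.24.
E[Z | X = 1] = (0.24) / (0.12) = 2.0000.

2.0000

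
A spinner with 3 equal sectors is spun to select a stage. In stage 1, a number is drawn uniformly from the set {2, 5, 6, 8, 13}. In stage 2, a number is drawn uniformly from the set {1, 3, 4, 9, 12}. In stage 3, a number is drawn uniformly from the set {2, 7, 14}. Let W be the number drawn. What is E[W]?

304/45

E[W | stage 1] = (2+5+6+8+13)/5 = 34/5.
E[W | stage 2] = (1+3+4+9+12)/5 = 29/5.
E[W | stage 3] = (2+7+14)/3 = 23/3.
By the law of total expectation,
E[W] = (1/3)·(34/5) + (1/3)·(29/5) + (1/3)·(23/3) = 304/45.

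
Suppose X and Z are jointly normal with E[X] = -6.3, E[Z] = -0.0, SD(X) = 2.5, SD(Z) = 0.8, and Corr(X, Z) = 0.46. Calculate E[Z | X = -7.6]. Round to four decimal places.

The regression of Z on X has slope ρ·σ_Z/σ_X and passes through (μ_X, μ_Z).
E[Z | X=-7.6] = -0.0 + (0.46)·(0.8/2.5)·(-7.6 − (-6.3)) = -0.0 + (0.1472)·(-1.3) = -0.1914.

-0.1914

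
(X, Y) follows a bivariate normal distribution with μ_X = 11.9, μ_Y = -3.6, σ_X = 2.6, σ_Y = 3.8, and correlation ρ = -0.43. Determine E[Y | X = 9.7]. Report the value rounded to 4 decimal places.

For a bivariate normal, E[Y | X=x] = μ_Y + ρ·(σ_Y/σ_X)·(x − μ_X).
E[Y | X=9.7] = -3.6 + (-0.43)·(3.8/2.6)·(9.7 − (11.9)) = -3.6 + (-0.62846)·(-2.2) = -2.2174.

-2.2174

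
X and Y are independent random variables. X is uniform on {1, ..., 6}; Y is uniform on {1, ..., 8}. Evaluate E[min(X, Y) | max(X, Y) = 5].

25/9

P(max(X, Y) = 5) = 3/16.
Summing min(X,Y)·P(x,y) over outcomes with max(X, Y) = 5 gives 25/48.
E[min(X, Y) | max(X, Y) = 5] = (25/48) / (3/16) = 25/9.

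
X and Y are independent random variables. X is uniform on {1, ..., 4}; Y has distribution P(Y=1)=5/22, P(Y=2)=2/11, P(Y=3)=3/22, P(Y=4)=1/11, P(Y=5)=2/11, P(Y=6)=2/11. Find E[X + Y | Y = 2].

9/2

P(Y = 2) = 2/11.
Summing (X+Y)·P(x,y) over outcomes with Y = 2 gives 9/11.
E[X + Y | Y = 2] = (9/11) / (2/11) = 9/2.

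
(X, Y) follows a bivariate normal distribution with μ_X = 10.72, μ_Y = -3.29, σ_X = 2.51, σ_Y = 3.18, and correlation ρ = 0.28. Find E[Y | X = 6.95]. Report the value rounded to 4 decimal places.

E[Y | X=x] = μ_Y + ρ(σ_Y/σ_X)(x − μ_X) for jointly normal variables.
E[Y | X=6.95] = -3.29 + (0.28)·(3.18/2.51)·(6.95 − (10.72)) = -3.29 + (0.35474)·(-3.77) = -4.6274.

-4.6274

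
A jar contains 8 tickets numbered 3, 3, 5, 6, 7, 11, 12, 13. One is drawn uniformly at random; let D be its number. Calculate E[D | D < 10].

24/5

P(D < 10) = 5/8.
Σ over the event: 3·1/4 + 5·1/8 + 6·1/8 + 7·1/8 = 3.
E[D | D < 10] = (3) / (5/8) = 24/5.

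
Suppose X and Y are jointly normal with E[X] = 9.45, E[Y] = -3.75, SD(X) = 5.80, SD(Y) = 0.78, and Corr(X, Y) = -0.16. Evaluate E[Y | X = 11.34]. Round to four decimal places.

For a bivariate normal, E[Y | X=x] = μ_Y + ρ·(σ_Y/σ_X)·(x − μ_X).
E[Y | X=11.34] = -3.75 + (-0.16)·(0.78/5.80)·(11.34 − (9.45)) = -3.75 + (-0.021517)·(1.89) = -3.7907.

-3.7907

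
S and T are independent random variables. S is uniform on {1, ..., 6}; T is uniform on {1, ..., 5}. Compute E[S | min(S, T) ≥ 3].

9/2

P(min(S, T) ≥ 3) = 2/5.
Summing S·P(x,y) over outcomes with min(S, T) ≥ 3 gives 9/5.
E[S | min(S, T) ≥ 3] = (9/5) / (2/5) = 9/2.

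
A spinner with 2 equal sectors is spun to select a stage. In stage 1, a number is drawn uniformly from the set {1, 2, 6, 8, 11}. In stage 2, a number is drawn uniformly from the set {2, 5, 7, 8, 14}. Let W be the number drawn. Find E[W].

32/5

E[W | stage 1] = (1+2+6+8+11)/5 = 28/5.
E[W | stage 2] = (2+5+7+8+14)/5 = 36/5.
By the law of total expectation,
E[W] = (1/2)·(28/5) + (1/2)·(36/5) = 32/5.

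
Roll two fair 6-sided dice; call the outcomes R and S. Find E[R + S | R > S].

P(R > S) = 5/12.
Summing (R+S)·P(x,y) over outcomes with R > S gives 35/12.
E[R + S | R > S] = (35/12) / (5/12) = 7.

7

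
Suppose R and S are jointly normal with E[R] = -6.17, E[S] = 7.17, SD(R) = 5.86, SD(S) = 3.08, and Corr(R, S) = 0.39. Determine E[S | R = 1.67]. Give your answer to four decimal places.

8.7771

The regression of S on R has slope ρ·σ_S/σ_R and passes through (μ_R, μ_S).
E[S | R=1.67] = 7.17 + (0.39)·(3.08/5.86)·(1.67 − (-6.17)) = 7.17 + (0.204983)·(7.84) = 8.7771.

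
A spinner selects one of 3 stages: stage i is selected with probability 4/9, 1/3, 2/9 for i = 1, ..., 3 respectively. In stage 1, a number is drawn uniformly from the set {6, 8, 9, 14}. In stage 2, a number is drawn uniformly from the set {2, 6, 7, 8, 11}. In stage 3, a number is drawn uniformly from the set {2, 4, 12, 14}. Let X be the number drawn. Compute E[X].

367/45

E[X | stage 1] = (6+8+9+14)/4 = 37/4.
E[X | stage 2] = (2+6+7+8+11)/5 = 34/5.
E[X | stage 3] = (2+4+12+14)/4 = 8.
By the law of total expectation,
E[X] = (4/9)·(37/4) + (1/3)·(34/5) + (2/9)·(8) = 367/45.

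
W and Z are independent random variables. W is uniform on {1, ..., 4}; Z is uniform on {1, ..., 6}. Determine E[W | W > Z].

10/3

P(W > Z) = 1/4.
Summing W·P(x,y) over outcomes with W > Z gives 5/6.
E[W | W > Z] = (5/6) / (1/4) = 10/3.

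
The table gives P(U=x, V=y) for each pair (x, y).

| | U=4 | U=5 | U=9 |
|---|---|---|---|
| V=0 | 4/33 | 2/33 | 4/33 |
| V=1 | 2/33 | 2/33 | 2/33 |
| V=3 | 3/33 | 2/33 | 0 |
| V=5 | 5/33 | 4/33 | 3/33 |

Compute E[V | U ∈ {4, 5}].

P(U ∈ {4, 5}) = 8/11.
Σ V·P over the event = 0·(4/33) + 1·(2/33) + 3·(3/33) + 5·(5/33) + 0·(2/33) + 1·(2/33) + 3·(2/33) + 5·(4/33) = 64/33.
E[V | U ∈ {4, 5}] = (64/33) / (8/11) = 8/3.

8/3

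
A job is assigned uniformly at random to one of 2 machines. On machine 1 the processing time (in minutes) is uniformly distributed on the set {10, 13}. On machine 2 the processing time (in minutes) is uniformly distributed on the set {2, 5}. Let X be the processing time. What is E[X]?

E[X | machine 1] = (10+13)/2 = 23/2.
E[X | machine 2] = (2+5)/2 = 7/2.
E[X] = (1/2)·(23/2) + (1/2)·(7/2) = 15/2.

15/2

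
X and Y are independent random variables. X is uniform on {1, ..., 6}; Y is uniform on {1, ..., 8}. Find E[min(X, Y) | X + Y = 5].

3/2

P(X + Y = 5) = 1/12.
Summing min(X,Y)·P(x,y) over outcomes with X + Y = 5 gives 1/8.
E[min(X, Y) | X + Y = 5] = (1/8) / (1/12) = 3/2.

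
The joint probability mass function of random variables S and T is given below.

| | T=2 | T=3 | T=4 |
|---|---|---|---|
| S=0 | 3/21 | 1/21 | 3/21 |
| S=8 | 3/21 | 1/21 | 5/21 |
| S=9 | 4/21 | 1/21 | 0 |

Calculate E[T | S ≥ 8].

20/7

P(S ≥ 8) = 2/3.
Σ T·P over the event = 2·(3/21) + 3·(1/21) + 4·(5/21) + 2·(4/21) + 3·(1/21) = 40/21.
E[T | S ≥ 8] = (40/21) / (2/3) = 20/7.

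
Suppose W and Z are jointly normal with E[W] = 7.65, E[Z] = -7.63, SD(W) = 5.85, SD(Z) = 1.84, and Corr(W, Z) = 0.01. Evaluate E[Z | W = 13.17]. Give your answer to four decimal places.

For a bivariate normal, E[Z | W=x] = μ_Z + ρ·(σ_Z/σ_W)·(x − μ_W).
E[Z | W=13.17] = -7.63 + (0.01)·(1.84/5.85)·(13.17 − (7.65)) = -7.63 + (0.0031453)·(5.52) = -7.6126.

-7.6126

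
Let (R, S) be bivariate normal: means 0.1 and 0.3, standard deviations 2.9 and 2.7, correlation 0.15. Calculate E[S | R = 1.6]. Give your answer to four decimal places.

0.5095

E[S | R=x] = μ_S + ρ(σ_S/σ_R)(x − μ_R) for jointly normal variables.
E[S | R=1.6] = 0.3 + (0.15)·(2.7/2.9)·(1.6 − (0.1)) = 0.3 + (0.13966)·(1.5) = 0.5095.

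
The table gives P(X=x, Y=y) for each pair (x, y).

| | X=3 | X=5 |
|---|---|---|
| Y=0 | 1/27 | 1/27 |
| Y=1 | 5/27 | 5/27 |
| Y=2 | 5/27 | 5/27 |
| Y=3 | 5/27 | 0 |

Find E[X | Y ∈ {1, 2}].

P(Y ∈ {1, 2}) = 20/27.
Summing X·P(X=x,Y=y) over the conditioning event gives 80/27.
E[X | Y ∈ {1, 2}] = (80/27) / (20/27) = 4.

4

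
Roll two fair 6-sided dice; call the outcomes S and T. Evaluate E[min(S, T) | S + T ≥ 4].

8/3

P(S + T ≥ 4) = 11/12.
Summing min(S,T)·P(x,y) over outcomes with S + T ≥ 4 gives 22/9.
E[min(S, T) | S + T ≥ 4] = (22/9) / (11/12) = 8/3.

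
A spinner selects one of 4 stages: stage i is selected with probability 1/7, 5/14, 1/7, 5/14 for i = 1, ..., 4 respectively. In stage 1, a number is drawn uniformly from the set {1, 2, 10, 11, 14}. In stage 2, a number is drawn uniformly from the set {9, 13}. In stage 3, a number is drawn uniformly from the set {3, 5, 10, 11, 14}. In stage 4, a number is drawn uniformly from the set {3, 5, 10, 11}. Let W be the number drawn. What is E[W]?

2473/280

E[W | stage 1] = (1+2+10+11+14)/5 = 38/5.
E[W | stage 2] = (9+13)/2 = 11.
E[W | stage 3] = (3+5+10+11+14)/5 = 43/5.
E[W | stage 4] = (3+5+10+11)/4 = 29/4.
By the law of total expectation,
E[W] = (1/7)·(38/5) + (5/14)·(11) + (1/7)·(43/5) + (5/14)·(29/4) = 2473/280.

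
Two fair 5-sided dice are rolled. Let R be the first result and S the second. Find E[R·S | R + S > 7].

P(R + S > 7) = 6/25.
Summing RS·P(x,y) over outcomes with R + S > 7 gives 111/25.
E[R·S | R + S > 7] = (111/25) / (6/25) = 37/2.

37/2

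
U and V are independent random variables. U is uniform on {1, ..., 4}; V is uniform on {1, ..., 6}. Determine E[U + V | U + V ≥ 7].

8

Outcomes with U + V ≥ 7: (1,6), (2,5), (2,6), (3,4), (3,5), (3,6), (4,3), (4,4), (4,5), (4,6), each with probability 1/24.
E[U + V | U + V ≥ 7] = (7 + 7 + 8 + 7 + 8 + 9 + 7 + 8 + 9 + 10) / 10 = 8.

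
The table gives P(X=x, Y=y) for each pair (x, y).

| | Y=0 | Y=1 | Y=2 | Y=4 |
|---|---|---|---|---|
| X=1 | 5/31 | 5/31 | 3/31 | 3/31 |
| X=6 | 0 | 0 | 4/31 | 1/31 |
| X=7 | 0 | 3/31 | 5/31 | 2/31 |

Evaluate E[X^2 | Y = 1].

19

P(Y = 1) = 8/31.
Σ X^2·P over the event = 1·(5/31) + 49·(3/31) = 152/31.
E[X^2 | Y = 1] = (152/31) / (8/31) = 19.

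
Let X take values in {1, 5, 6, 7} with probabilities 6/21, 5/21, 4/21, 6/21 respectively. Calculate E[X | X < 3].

1

P(X < 3) = 2/7.
Σ over the event: 1·2/7 = 2/7.
E[X | X < 3] = (2/7) / (2/7) = 1.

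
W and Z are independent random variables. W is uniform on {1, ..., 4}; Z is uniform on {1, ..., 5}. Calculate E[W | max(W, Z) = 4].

Outcomes with max(W, Z) = 4: (1,4), (2,4), (3,4), (4,1), (4,2), (4,3), (4,4), each with probability 1/20.
E[W | max(W, Z) = 4] = (1 + 2 + 3 + 4 + 4 + 4 + 4) / 7 = 22/7.

22/7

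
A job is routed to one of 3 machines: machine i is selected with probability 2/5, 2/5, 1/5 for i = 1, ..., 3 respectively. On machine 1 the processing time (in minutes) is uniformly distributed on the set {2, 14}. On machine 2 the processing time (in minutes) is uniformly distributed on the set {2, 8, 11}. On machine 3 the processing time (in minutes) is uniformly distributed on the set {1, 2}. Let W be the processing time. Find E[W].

E[W | machine 1] = (2+14)/2 = 8.
E[W | machine 2] = (2+8+11)/3 = 7.
E[W | machine 3] = (1+2)/2 = 3/2.
E[W] = (2/5)·(8) + (2/5)·(7) + (1/5)·(3/2) = 63/10.

63/10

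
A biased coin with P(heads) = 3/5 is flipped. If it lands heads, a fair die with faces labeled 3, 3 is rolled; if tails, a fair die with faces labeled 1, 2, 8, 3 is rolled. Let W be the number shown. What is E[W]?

16/5

E[W | heads] = (3+3)/2 = 3.
E[W | tails] = (1+2+8+3)/4 = 7/2.
By the law of total expectation,
E[W] = (3/5)·(3) + (2/5)·(7/2) = 16/5.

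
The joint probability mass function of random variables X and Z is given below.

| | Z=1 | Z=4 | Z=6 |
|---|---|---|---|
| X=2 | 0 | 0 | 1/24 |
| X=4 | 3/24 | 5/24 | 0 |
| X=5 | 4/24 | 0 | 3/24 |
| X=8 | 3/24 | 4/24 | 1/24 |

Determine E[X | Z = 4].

P(Z = 4) = 3/8.
Σ X·P over the event = 4·(5/24) + 8·(4/24) = 13/6.
E[X | Z = 4] = (13/6) / (3/8) = 52/9.

52/9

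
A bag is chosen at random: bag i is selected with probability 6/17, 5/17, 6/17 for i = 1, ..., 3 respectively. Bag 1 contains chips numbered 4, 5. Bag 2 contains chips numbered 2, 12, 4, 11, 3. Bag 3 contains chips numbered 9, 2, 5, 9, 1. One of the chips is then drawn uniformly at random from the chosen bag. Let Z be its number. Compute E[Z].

451/85

E[Z | bag 1] = (4+5)/2 = 9/2.
E[Z | bag 2] = (2+12+4+11+3)/5 = 32/5.
E[Z | bag 3] = (9+2+5+9+1)/5 = 26/5.
By the law of total expectation,
E[Z] = (6/17)·(9/2) + (5/17)·(32/5) + (6/17)·(26/5) = 451/85.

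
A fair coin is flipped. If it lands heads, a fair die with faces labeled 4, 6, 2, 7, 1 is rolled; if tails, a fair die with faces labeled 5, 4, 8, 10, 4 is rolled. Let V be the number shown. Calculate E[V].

51/10

E[V | heads] = (4+6+2+7+1)/5 = 4.
E[V | tails] = (5+4+8+10+4)/5 = 31/5.
By the law of total expectation,
E[V] = (1/2)·(4) + (1/2)·(31/5) = 51/10.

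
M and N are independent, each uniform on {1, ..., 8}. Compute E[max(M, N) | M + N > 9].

P(M + N > 9) = 7/16.
Summing max(M,N)·P(x,y) over outcomes with M + N > 9 gives 101/32.
E[max(M, N) | M + N > 9] = (101/32) / (7/16) = 101/14.

101/14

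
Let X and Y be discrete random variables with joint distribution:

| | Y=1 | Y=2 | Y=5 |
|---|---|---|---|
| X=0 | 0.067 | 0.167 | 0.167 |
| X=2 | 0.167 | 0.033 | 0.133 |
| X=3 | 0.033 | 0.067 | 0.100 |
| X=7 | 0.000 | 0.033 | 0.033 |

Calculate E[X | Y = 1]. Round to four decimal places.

P(Y = 1) = 0.267.
Summing X·P(X=x,Y=y) over the conditioning event gives 0.433.
E[X | Y = 1] = (0.433) / (0.267) = 1.6217.

1.6217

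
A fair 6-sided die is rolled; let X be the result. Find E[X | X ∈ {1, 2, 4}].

7/3

P(X ∈ {1, 2, 4}) = 1/2.
Σ over the event: 1·1/6 + 2·1/6 + 4·1/6 = 7/6.
E[X | X ∈ {1, 2, 4}] = (7/6) / (1/2) = 7/3.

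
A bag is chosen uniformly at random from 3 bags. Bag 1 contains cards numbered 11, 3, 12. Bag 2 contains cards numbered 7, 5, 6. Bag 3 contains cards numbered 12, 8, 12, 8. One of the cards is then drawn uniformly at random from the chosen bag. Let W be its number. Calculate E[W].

74/9

E[W | bag 1] = (11+3+12)/3 = 26/3.
E[W | bag 2] = (7+5+6)/3 = 6.
E[W | bag 3] = (12+8+12+8)/4 = 10.
By the law of total expectation,
E[W] = (1/3)·(26/3) + (1/3)·(6) + (1/3)·(10) = 74/9.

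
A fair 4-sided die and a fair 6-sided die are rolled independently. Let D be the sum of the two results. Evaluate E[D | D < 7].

32/7

P(D < 7) = 7/12.
Σ over the event: 2·1/24 + 3·1/12 + 4·1/8 + 5·1/6 + 6·1/6 = 8/3.
E[D | D < 7] = (8/3) / (7/12) = 32/7.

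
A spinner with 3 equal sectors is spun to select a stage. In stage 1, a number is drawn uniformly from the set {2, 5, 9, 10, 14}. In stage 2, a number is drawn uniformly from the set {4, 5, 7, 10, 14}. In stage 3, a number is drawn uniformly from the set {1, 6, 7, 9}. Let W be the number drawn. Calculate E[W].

E[W | stage 1] = (2+5+9+10+14)/5 = 8.
E[W | stage 2] = (4+5+7+10+14)/5 = 8.
E[W | stage 3] = (1+6+7+9)/4 = 23/4.
By the law of total expectation,
E[W] = (1/3)·(8) + (1/3)·(8) + (1/3)·(23/4) = 29/4.

29/4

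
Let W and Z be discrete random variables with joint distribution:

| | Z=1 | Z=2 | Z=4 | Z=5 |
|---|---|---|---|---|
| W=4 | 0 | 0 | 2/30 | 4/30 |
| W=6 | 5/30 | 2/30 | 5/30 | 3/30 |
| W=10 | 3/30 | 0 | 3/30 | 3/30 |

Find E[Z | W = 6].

P(W = 6) = 1/2.
Σ Z·P over the event = 1·(5/30) + 2·(2/30) + 4·(5/30) + 5·(3/30) = 22/15.
E[Z | W = 6] = (22/15) / (1/2) = 44/15.

44/15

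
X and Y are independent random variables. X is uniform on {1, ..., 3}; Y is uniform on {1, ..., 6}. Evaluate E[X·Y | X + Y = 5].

16/3

Outcomes with X + Y = 5: (1,4), (2,3), (3,2), each with probability 1/18.
E[X·Y | X + Y = 5] = (4 + 6 + 6) / 3 = 16/3.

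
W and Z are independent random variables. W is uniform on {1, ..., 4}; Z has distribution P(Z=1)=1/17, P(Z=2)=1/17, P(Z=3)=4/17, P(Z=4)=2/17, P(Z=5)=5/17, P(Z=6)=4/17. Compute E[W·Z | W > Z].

P(W > Z) = 9/68.
Summing WZ·P(x,y) over outcomes with W > Z gives 71/68.
E[W·Z | W > Z] = (71/68) / (9/68) = 71/9.

71/9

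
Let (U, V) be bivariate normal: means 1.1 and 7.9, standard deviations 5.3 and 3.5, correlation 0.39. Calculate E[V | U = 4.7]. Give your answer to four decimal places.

8.8272

For a bivariate normal, E[V | U=x] = μ_V + ρ·(σ_V/σ_U)·(x − μ_U).
E[V | U=4.7] = 7.9 + (0.39)·(3.5/5.3)·(4.7 − (1.1)) = 7.9 + (0.25755)·(3.6) = 8.8272.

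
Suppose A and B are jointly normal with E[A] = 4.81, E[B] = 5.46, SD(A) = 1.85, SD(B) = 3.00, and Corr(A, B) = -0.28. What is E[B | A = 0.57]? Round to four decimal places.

7.3852

For a bivariate normal, E[B | A=x] = μ_B + ρ·(σ_B/σ_A)·(x − μ_A).
E[B | A=0.57] = 5.46 + (-0.28)·(3.00/1.85)·(0.57 − (4.81)) = 5.46 + (-0.45405)·(-4.24) = 7.3852.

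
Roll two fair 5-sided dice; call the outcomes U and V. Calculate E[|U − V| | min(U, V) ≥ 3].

8/9

Outcomes with min(U, V) ≥ 3: (3,3), (3,4), (3,5), (4,3), (4,4), (4,5), (5,3), (5,4), (5,5), each with probability 1/25.
E[|U − V| | min(U, V) ≥ 3] = (0 + 1 + 2 + 1 + 0 + 1 + 2 + 1 + 0) / 9 = 8/9.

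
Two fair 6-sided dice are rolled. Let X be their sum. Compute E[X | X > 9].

P(X > 9) = 1/6.
Σ over the event: 10·1/12 + 11·1/18 + 12·1/36 = 16/9.
E[X | X > 9] = (16/9) / (1/6) = 32/3.

32/3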